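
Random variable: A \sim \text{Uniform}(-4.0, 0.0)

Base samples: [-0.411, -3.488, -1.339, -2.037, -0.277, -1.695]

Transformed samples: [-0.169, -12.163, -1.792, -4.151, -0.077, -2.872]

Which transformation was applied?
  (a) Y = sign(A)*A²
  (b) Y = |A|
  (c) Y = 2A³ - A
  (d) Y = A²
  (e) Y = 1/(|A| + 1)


Checking option (a) Y = sign(A)*A²:
  A = -0.411 -> Y = -0.169 ✓
  A = -3.488 -> Y = -12.163 ✓
  A = -1.339 -> Y = -1.792 ✓
All samples match this transformation.

(a) sign(A)*A²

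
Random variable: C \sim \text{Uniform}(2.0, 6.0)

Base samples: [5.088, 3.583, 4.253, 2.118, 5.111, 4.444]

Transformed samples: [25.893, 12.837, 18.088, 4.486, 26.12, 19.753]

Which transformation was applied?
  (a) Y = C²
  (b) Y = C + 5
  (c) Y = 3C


Checking option (a) Y = C²:
  C = 5.088 -> Y = 25.893 ✓
  C = 3.583 -> Y = 12.837 ✓
  C = 4.253 -> Y = 18.088 ✓
All samples match this transformation.

(a) C²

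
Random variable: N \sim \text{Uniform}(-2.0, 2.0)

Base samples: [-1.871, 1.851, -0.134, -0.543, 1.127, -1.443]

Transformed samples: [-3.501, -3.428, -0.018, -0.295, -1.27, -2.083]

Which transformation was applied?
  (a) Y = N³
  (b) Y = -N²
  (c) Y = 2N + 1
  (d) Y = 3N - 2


Checking option (b) Y = -N²:
  N = -1.871 -> Y = -3.501 ✓
  N = 1.851 -> Y = -3.428 ✓
  N = -0.134 -> Y = -0.018 ✓
All samples match this transformation.

(b) -N²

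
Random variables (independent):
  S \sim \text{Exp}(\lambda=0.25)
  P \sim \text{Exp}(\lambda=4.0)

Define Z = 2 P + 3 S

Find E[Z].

E[Z] = 3*E[S] + 2*E[P]
E[S] = 4
E[P] = 0.25
E[Z] = 3*4 + 2*0.25 = 12.5

12.5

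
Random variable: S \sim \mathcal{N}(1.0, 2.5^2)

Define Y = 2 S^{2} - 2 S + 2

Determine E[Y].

E[Y] = 2*E[S²] - 2*E[S] + 2
E[S] = 1
E[S²] = Var(S) + (E[S])² = 6.25 + 1 = 7.25
E[Y] = 2*7.25 - 2*1 + 2 = 14.5

14.5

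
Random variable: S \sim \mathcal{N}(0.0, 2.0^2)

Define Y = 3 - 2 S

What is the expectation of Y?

For Y = -2S + 3:
E[Y] = -2 * E[S] + 3
E[S] = 0.0 = 0
E[Y] = -2 * 0 + 3 = 3

3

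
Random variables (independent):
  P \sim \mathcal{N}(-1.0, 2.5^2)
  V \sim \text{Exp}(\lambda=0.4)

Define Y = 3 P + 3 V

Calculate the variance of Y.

For independent RVs: Var(aX + bY) = a²Var(X) + b²Var(Y)
Var(P) = 6.25
Var(V) = 6.25
Var(Y) = 3²*6.25 + 3²*6.25
= 9*6.25 + 9*6.25 = 112.5

112.5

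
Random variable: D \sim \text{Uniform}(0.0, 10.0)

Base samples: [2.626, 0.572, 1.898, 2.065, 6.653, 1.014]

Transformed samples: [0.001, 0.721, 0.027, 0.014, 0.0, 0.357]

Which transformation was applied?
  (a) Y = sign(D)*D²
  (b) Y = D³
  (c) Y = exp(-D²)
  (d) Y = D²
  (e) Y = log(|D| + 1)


Checking option (c) Y = exp(-D²):
  D = 2.626 -> Y = 0.001 ✓
  D = 0.572 -> Y = 0.721 ✓
  D = 1.898 -> Y = 0.027 ✓
All samples match this transformation.

(c) exp(-D²)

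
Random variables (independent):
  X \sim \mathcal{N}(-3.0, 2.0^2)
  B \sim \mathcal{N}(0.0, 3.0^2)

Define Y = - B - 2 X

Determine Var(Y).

For independent RVs: Var(aX + bY) = a²Var(X) + b²Var(Y)
Var(X) = 4
Var(B) = 9
Var(Y) = (-2)²*4 + (-1)²*9
= 4*4 + 1*9 = 25

25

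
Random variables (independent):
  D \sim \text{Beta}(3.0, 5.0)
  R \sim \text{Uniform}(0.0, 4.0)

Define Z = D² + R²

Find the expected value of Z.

E[Z] = E[D²] + E[R²]
E[D²] = Var(D) + E[D]² = 0.026041667 + 0.140625 = 0.16666667
E[R²] = Var(R) + E[R]² = 1.3333333 + 4 = 5.3333333
E[Z] = 0.16666667 + 5.3333333 = 5.5

5.5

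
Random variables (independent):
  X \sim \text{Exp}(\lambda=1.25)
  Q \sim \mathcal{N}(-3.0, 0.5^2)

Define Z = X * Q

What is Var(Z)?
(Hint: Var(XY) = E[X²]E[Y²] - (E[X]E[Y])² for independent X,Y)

Var(XY) = E[X²]E[Y²] - (E[X]E[Y])²
E[X] = 0.8, Var(X) = 0.64
E[Q] = -3, Var(Q) = 0.25
E[X²] = 0.64 + 0.8² = 1.28
E[Q²] = 0.25 + (-3)² = 9.25
Var(Z) = 1.28*9.25 - (0.8*(-3))²
= 11.84 - 5.76 = 6.08

6.08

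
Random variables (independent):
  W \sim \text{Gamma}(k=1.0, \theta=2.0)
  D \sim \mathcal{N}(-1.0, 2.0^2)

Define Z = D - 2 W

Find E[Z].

E[Z] = -2*E[W] + 1*E[D]
E[W] = 2
E[D] = -1
E[Z] = -2*2 + 1*(-1) = -5

-5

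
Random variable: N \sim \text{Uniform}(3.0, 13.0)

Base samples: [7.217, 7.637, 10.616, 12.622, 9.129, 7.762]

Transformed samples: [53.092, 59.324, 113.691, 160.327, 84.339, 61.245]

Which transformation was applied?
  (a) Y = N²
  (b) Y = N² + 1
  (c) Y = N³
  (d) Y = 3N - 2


Checking option (b) Y = N² + 1:
  N = 7.217 -> Y = 53.092 ✓
  N = 7.637 -> Y = 59.324 ✓
  N = 10.616 -> Y = 113.691 ✓
All samples match this transformation.

(b) N² + 1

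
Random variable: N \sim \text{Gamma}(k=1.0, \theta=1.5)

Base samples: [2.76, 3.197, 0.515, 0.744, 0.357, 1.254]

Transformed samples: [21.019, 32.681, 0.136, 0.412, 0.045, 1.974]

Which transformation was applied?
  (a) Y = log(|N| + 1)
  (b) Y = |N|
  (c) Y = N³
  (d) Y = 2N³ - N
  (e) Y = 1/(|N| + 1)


Checking option (c) Y = N³:
  N = 2.76 -> Y = 21.019 ✓
  N = 3.197 -> Y = 32.681 ✓
  N = 0.515 -> Y = 0.136 ✓
All samples match this transformation.

(c) N³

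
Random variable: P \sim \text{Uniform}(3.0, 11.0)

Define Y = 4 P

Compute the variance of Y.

For Y = aP + b: Var(Y) = a² * Var(P)
Var(P) = (11 - 3)^2/12 = 5.3333333
Var(Y) = 4² * 5.3333333 = 16 * 5.3333333 = 85.333333

85.333333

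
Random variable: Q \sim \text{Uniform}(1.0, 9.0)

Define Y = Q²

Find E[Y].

E[Q²] = Var(Q) + (E[Q])² = 5.3333333 + 25 = 30.333333

30.333333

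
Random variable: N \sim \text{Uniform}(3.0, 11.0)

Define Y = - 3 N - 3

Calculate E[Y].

For Y = -3N - 3:
E[Y] = -3 * E[N] - 3
E[N] = (3 + 11)/2 = 7
E[Y] = -3 * 7 - 3 = -24

-24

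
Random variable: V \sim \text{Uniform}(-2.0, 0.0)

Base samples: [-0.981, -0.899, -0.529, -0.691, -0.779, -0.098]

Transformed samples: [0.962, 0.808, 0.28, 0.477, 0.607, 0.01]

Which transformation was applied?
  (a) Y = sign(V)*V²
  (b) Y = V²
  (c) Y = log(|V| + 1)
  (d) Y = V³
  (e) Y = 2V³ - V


Checking option (b) Y = V²:
  V = -0.981 -> Y = 0.962 ✓
  V = -0.899 -> Y = 0.808 ✓
  V = -0.529 -> Y = 0.28 ✓
All samples match this transformation.

(b) V²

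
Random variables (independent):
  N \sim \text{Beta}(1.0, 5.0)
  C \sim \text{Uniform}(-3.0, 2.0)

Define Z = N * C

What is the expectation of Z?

For independent RVs: E[XY] = E[X]*E[Y]
E[N] = 0.16666667
E[C] = -0.5
E[Z] = 0.16666667 * (-0.5) = -0.083333333

-0.083333333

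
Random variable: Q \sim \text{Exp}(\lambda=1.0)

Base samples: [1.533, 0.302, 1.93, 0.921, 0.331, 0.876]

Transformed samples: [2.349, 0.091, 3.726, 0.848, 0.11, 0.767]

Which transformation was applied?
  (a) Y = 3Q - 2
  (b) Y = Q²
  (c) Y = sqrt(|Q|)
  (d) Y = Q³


Checking option (b) Y = Q²:
  Q = 1.533 -> Y = 2.349 ✓
  Q = 0.302 -> Y = 0.091 ✓
  Q = 1.93 -> Y = 3.726 ✓
All samples match this transformation.

(b) Q²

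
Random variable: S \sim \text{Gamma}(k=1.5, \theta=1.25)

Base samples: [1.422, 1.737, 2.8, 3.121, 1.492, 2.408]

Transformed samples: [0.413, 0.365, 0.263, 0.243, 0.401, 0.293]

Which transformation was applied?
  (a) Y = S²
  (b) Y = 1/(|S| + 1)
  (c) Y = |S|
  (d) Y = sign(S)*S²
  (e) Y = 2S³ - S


Checking option (b) Y = 1/(|S| + 1):
  S = 1.422 -> Y = 0.413 ✓
  S = 1.737 -> Y = 0.365 ✓
  S = 2.8 -> Y = 0.263 ✓
All samples match this transformation.

(b) 1/(|S| + 1)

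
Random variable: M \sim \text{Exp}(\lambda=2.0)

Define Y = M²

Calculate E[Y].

E[M²] = Var(M) + (E[M])² = 0.25 + 0.25 = 0.5

0.5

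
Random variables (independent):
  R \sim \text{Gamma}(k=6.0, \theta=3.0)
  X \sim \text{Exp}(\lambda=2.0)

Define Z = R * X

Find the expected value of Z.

For independent RVs: E[XY] = E[X]*E[Y]
E[R] = 18
E[X] = 0.5
E[Z] = 18 * 0.5 = 9

9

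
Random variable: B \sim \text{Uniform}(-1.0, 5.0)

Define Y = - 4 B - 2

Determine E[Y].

For Y = -4B - 2:
E[Y] = -4 * E[B] - 2
E[B] = (-1 + 5)/2 = 2
E[Y] = -4 * 2 - 2 = -10

-10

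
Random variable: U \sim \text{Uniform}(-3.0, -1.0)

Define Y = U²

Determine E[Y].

Using E[X²] = Var(X) + (E[X])²:
E[U] = -2
Var(U) = (-1 + 3)^2/12 = 0.33333333
E[U²] = 0.33333333 + (-2)² = 0.33333333 + 4 = 4.3333333

4.3333333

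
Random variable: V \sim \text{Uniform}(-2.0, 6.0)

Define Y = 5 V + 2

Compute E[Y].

For Y = 5V + 2:
E[Y] = 5 * E[V] + 2
E[V] = (-2 + 6)/2 = 2
E[Y] = 5 * 2 + 2 = 12

12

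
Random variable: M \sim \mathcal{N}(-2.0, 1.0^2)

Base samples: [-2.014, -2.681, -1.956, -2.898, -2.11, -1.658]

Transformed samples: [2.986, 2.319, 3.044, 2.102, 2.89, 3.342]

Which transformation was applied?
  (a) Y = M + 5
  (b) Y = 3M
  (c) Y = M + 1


Checking option (a) Y = M + 5:
  M = -2.014 -> Y = 2.986 ✓
  M = -2.681 -> Y = 2.319 ✓
  M = -1.956 -> Y = 3.044 ✓
All samples match this transformation.

(a) M + 5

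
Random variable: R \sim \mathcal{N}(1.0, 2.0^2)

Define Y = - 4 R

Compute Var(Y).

For Y = aR + b: Var(Y) = a² * Var(R)
Var(R) = 2.0^2 = 4
Var(Y) = (-4)² * 4 = 16 * 4 = 64

64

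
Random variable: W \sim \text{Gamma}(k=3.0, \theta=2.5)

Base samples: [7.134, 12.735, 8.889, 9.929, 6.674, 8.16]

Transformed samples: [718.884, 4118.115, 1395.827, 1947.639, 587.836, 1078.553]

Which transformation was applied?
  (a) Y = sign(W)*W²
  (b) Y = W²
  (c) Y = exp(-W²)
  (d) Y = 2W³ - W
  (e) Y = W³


Checking option (d) Y = 2W³ - W:
  W = 7.134 -> Y = 718.884 ✓
  W = 12.735 -> Y = 4118.115 ✓
  W = 8.889 -> Y = 1395.827 ✓
All samples match this transformation.

(d) 2W³ - W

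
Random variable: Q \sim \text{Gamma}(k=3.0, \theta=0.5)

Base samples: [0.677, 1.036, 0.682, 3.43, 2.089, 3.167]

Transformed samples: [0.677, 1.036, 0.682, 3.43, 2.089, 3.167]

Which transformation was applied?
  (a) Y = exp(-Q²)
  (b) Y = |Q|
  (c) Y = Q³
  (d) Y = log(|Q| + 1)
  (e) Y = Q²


Checking option (b) Y = |Q|:
  Q = 0.677 -> Y = 0.677 ✓
  Q = 1.036 -> Y = 1.036 ✓
  Q = 0.682 -> Y = 0.682 ✓
All samples match this transformation.

(b) |Q|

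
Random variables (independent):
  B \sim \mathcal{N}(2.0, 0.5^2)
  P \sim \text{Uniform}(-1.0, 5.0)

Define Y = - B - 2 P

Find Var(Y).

For independent RVs: Var(aX + bY) = a²Var(X) + b²Var(Y)
Var(B) = 0.25
Var(P) = 3
Var(Y) = (-1)²*0.25 + (-2)²*3
= 1*0.25 + 4*3 = 12.25

12.25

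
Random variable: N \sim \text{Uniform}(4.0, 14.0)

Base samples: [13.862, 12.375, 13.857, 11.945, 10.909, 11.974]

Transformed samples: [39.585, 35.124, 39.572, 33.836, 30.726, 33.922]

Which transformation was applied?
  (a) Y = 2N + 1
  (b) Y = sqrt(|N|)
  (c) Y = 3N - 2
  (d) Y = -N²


Checking option (c) Y = 3N - 2:
  N = 13.862 -> Y = 39.585 ✓
  N = 12.375 -> Y = 35.124 ✓
  N = 13.857 -> Y = 39.572 ✓
All samples match this transformation.

(c) 3N - 2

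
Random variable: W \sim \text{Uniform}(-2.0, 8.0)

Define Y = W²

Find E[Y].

E[W²] = Var(W) + (E[W])² = 8.3333333 + 9 = 17.333333

17.333333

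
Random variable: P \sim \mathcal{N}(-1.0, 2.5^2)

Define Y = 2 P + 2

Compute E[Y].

For Y = 2P + 2:
E[Y] = 2 * E[P] + 2
E[P] = -1.0 = -1
E[Y] = 2 * (-1) + 2 = 0

0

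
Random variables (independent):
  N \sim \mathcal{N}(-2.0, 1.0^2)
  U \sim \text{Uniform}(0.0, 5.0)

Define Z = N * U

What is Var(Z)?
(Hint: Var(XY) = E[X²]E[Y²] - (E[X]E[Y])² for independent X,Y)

Var(XY) = E[X²]E[Y²] - (E[X]E[Y])²
E[N] = -2, Var(N) = 1
E[U] = 2.5, Var(U) = 2.0833333
E[N²] = 1 + (-2)² = 5
E[U²] = 2.0833333 + 2.5² = 8.3333333
Var(Z) = 5*8.3333333 - (-2*2.5)²
= 41.666667 - 25 = 16.666667

16.666667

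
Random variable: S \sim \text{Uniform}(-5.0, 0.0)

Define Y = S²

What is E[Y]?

Using E[X²] = Var(X) + (E[X])²:
E[S] = -2.5
Var(S) = (0 + 5)^2/12 = 2.0833333
E[S²] = 2.0833333 + (-2.5)² = 2.0833333 + 6.25 = 8.3333333

8.3333333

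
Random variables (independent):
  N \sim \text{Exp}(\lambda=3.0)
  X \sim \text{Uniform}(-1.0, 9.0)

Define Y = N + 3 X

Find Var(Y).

For independent RVs: Var(aX + bY) = a²Var(X) + b²Var(Y)
Var(N) = 0.11111111
Var(X) = 8.3333333
Var(Y) = 1²*0.11111111 + 3²*8.3333333
= 1*0.11111111 + 9*8.3333333 = 75.111111

75.111111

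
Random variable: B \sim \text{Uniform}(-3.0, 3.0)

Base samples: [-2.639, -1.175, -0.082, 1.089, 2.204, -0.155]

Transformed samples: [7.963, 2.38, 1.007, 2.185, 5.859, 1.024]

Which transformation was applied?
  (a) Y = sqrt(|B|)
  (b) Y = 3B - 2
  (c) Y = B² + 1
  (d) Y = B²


Checking option (c) Y = B² + 1:
  B = -2.639 -> Y = 7.963 ✓
  B = -1.175 -> Y = 2.38 ✓
  B = -0.082 -> Y = 1.007 ✓
All samples match this transformation.

(c) B² + 1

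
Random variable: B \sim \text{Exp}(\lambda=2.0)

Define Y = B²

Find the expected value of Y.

E[B²] = Var(B) + (E[B])² = 0.25 + 0.25 = 0.5

0.5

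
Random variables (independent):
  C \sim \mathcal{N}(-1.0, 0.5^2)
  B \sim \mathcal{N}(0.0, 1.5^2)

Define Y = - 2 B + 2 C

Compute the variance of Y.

For independent RVs: Var(aX + bY) = a²Var(X) + b²Var(Y)
Var(C) = 0.25
Var(B) = 2.25
Var(Y) = 2²*0.25 + (-2)²*2.25
= 4*0.25 + 4*2.25 = 10

10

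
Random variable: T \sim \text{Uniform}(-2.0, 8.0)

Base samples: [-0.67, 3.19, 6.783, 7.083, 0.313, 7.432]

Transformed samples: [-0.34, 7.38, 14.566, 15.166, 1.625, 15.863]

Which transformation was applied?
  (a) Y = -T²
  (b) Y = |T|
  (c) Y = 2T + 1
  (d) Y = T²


Checking option (c) Y = 2T + 1:
  T = -0.67 -> Y = -0.34 ✓
  T = 3.19 -> Y = 7.38 ✓
  T = 6.783 -> Y = 14.566 ✓
All samples match this transformation.

(c) 2T + 1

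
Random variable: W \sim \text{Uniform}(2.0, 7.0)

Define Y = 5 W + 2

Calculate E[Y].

For Y = 5W + 2:
E[Y] = 5 * E[W] + 2
E[W] = (2 + 7)/2 = 4.5
E[Y] = 5 * 4.5 + 2 = 24.5

24.5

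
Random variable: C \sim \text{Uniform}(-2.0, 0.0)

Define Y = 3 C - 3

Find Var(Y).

For Y = aC + b: Var(Y) = a² * Var(C)
Var(C) = (0 + 2)^2/12 = 0.33333333
Var(Y) = 3² * 0.33333333 = 9 * 0.33333333 = 3

3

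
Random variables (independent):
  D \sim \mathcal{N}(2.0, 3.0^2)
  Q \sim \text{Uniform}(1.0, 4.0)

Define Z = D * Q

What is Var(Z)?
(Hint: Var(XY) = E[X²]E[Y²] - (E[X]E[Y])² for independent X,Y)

Var(XY) = E[X²]E[Y²] - (E[X]E[Y])²
E[D] = 2, Var(D) = 9
E[Q] = 2.5, Var(Q) = 0.75
E[D²] = 9 + 2² = 13
E[Q²] = 0.75 + 2.5² = 7
Var(Z) = 13*7 - (2*2.5)²
= 91 - 25 = 66

66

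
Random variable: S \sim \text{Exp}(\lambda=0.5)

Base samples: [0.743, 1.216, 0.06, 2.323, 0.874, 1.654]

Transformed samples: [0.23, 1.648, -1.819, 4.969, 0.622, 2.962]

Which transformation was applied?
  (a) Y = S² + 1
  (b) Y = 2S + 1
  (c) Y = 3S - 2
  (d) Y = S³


Checking option (c) Y = 3S - 2:
  S = 0.743 -> Y = 0.23 ✓
  S = 1.216 -> Y = 1.648 ✓
  S = 0.06 -> Y = -1.819 ✓
All samples match this transformation.

(c) 3S - 2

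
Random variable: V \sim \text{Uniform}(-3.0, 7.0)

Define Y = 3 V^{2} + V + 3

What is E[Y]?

E[Y] = 3*E[V²] + 1*E[V] + 3
E[V] = 2
E[V²] = Var(V) + (E[V])² = 8.3333333 + 4 = 12.333333
E[Y] = 3*12.333333 + 1*2 + 3 = 42

42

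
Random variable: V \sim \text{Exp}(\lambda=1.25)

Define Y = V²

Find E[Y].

Using E[X²] = Var(X) + (E[X])²:
E[V] = 0.8
Var(V) = 1/1.25^2 = 0.64
E[V²] = 0.64 + 0.8² = 0.64 + 0.64 = 1.28

1.28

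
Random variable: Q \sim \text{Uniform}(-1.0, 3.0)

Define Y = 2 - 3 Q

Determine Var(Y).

For Y = aQ + b: Var(Y) = a² * Var(Q)
Var(Q) = (3 + 1)^2/12 = 1.3333333
Var(Y) = (-3)² * 1.3333333 = 9 * 1.3333333 = 12

12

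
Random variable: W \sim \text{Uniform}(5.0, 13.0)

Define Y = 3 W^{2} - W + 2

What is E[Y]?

E[Y] = 3*E[W²] - 1*E[W] + 2
E[W] = 9
E[W²] = Var(W) + (E[W])² = 5.3333333 + 81 = 86.333333
E[Y] = 3*86.333333 - 1*9 + 2 = 252

252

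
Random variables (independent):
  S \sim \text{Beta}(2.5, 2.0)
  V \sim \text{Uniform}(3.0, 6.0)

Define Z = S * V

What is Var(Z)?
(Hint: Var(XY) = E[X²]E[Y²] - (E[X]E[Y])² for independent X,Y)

Var(XY) = E[X²]E[Y²] - (E[X]E[Y])²
E[S] = 0.55555556, Var(S) = 0.044893378
E[V] = 4.5, Var(V) = 0.75
E[S²] = 0.044893378 + 0.55555556² = 0.35353535
E[V²] = 0.75 + 4.5² = 21
Var(Z) = 0.35353535*21 - (0.55555556*4.5)²
= 7.4242424 - 6.25 = 1.1742424

1.1742424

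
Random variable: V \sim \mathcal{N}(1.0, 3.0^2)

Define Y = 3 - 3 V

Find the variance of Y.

For Y = aV + b: Var(Y) = a² * Var(V)
Var(V) = 3.0^2 = 9
Var(Y) = (-3)² * 9 = 9 * 9 = 81

81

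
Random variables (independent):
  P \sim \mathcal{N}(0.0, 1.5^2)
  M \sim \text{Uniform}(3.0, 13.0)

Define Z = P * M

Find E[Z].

For independent RVs: E[XY] = E[X]*E[Y]
E[P] = 0
E[M] = 8
E[Z] = 0 * 8 = 0

0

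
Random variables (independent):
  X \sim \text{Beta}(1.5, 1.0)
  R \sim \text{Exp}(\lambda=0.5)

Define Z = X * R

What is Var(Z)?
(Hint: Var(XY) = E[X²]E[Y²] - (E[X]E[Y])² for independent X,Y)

Var(XY) = E[X²]E[Y²] - (E[X]E[Y])²
E[X] = 0.6, Var(X) = 0.068571429
E[R] = 2, Var(R) = 4
E[X²] = 0.068571429 + 0.6² = 0.42857143
E[R²] = 4 + 2² = 8
Var(Z) = 0.42857143*8 - (0.6*2)²
= 3.4285714 - 1.44 = 1.9885714

1.9885714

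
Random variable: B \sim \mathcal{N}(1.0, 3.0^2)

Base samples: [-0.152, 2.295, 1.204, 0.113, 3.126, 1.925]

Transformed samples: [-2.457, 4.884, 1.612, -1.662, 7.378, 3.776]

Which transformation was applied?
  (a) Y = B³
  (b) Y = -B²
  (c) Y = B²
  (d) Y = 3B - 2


Checking option (d) Y = 3B - 2:
  B = -0.152 -> Y = -2.457 ✓
  B = 2.295 -> Y = 4.884 ✓
  B = 1.204 -> Y = 1.612 ✓
All samples match this transformation.

(d) 3B - 2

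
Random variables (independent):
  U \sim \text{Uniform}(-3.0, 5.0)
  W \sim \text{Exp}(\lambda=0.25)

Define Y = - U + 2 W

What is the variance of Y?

For independent RVs: Var(aX + bY) = a²Var(X) + b²Var(Y)
Var(U) = 5.3333333
Var(W) = 16
Var(Y) = (-1)²*5.3333333 + 2²*16
= 1*5.3333333 + 4*16 = 69.333333

69.333333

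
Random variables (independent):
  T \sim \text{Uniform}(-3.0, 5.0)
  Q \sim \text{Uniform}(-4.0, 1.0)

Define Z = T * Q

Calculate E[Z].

For independent RVs: E[XY] = E[X]*E[Y]
E[T] = 1
E[Q] = -1.5
E[Z] = 1 * (-1.5) = -1.5

-1.5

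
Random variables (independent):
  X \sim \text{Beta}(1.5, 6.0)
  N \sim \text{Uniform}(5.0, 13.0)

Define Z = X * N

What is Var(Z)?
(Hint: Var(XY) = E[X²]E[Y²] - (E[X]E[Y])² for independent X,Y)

Var(XY) = E[X²]E[Y²] - (E[X]E[Y])²
E[X] = 0.2, Var(X) = 0.018823529
E[N] = 9, Var(N) = 5.3333333
E[X²] = 0.018823529 + 0.2² = 0.058823529
E[N²] = 5.3333333 + 9² = 86.333333
Var(Z) = 0.058823529*86.333333 - (0.2*9)²
= 5.0784314 - 3.24 = 1.8384314

1.8384314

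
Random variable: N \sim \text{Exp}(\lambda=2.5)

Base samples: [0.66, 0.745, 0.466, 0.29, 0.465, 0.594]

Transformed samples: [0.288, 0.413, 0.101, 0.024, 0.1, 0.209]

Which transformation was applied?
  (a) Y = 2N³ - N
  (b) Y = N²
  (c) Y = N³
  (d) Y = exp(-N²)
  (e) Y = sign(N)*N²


Checking option (c) Y = N³:
  N = 0.66 -> Y = 0.288 ✓
  N = 0.745 -> Y = 0.413 ✓
  N = 0.466 -> Y = 0.101 ✓
All samples match this transformation.

(c) N³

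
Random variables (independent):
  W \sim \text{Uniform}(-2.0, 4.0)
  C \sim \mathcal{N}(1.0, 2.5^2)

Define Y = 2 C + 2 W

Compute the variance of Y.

For independent RVs: Var(aX + bY) = a²Var(X) + b²Var(Y)
Var(W) = 3
Var(C) = 6.25
Var(Y) = 2²*3 + 2²*6.25
= 4*3 + 4*6.25 = 37

37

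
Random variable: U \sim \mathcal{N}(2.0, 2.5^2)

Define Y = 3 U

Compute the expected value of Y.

For Y = 3U:
E[Y] = 3 * E[U]
E[U] = 2.0 = 2
E[Y] = 3 * 2 = 6

6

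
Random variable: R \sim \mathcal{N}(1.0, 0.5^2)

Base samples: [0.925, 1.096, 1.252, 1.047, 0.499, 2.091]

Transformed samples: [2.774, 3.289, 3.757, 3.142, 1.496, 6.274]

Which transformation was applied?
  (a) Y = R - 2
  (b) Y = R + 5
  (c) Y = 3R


Checking option (c) Y = 3R:
  R = 0.925 -> Y = 2.774 ✓
  R = 1.096 -> Y = 3.289 ✓
  R = 1.252 -> Y = 3.757 ✓
All samples match this transformation.

(c) 3R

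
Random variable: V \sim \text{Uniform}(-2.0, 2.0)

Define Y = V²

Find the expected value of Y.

E[V²] = Var(V) + (E[V])² = 1.3333333 + 0 = 1.3333333

1.3333333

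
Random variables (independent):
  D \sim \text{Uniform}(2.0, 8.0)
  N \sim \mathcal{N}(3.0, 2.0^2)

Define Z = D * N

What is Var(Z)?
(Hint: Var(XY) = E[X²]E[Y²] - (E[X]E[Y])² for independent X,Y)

Var(XY) = E[X²]E[Y²] - (E[X]E[Y])²
E[D] = 5, Var(D) = 3
E[N] = 3, Var(N) = 4
E[D²] = 3 + 5² = 28
E[N²] = 4 + 3² = 13
Var(Z) = 28*13 - (5*3)²
= 364 - 225 = 139

139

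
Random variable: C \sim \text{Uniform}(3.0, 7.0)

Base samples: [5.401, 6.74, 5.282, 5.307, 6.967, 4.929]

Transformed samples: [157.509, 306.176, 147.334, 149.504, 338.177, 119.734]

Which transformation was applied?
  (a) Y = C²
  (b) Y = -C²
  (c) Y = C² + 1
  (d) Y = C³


Checking option (d) Y = C³:
  C = 5.401 -> Y = 157.509 ✓
  C = 6.74 -> Y = 306.176 ✓
  C = 5.282 -> Y = 147.334 ✓
All samples match this transformation.

(d) C³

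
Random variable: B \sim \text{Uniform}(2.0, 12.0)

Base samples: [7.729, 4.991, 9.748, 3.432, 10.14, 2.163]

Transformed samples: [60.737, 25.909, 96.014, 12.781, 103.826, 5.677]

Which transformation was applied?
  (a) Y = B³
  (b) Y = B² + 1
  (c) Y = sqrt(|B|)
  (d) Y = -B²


Checking option (b) Y = B² + 1:
  B = 7.729 -> Y = 60.737 ✓
  B = 4.991 -> Y = 25.909 ✓
  B = 9.748 -> Y = 96.014 ✓
All samples match this transformation.

(b) B² + 1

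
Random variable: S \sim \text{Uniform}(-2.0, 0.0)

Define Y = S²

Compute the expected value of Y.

E[S²] = Var(S) + (E[S])² = 0.33333333 + 1 = 1.3333333

1.3333333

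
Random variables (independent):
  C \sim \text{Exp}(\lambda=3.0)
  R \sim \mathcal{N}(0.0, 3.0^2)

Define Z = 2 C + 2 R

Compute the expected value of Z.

E[Z] = 2*E[C] + 2*E[R]
E[C] = 0.33333333
E[R] = 0
E[Z] = 2*0.33333333 + 2*0 = 0.66666667

0.66666667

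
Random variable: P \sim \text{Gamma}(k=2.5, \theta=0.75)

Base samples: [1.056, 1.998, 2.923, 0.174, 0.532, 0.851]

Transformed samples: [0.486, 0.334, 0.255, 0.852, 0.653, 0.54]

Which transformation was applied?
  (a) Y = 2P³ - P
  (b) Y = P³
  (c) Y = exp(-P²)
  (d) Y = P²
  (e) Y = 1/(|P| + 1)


Checking option (e) Y = 1/(|P| + 1):
  P = 1.056 -> Y = 0.486 ✓
  P = 1.998 -> Y = 0.334 ✓
  P = 2.923 -> Y = 0.255 ✓
All samples match this transformation.

(e) 1/(|P| + 1)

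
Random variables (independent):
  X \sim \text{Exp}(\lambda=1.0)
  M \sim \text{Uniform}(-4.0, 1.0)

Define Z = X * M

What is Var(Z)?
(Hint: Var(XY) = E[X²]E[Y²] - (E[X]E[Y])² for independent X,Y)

Var(XY) = E[X²]E[Y²] - (E[X]E[Y])²
E[X] = 1, Var(X) = 1
E[M] = -1.5, Var(M) = 2.0833333
E[X²] = 1 + 1² = 2
E[M²] = 2.0833333 + (-1.5)² = 4.3333333
Var(Z) = 2*4.3333333 - (1*(-1.5))²
= 8.6666667 - 2.25 = 6.4166667

6.4166667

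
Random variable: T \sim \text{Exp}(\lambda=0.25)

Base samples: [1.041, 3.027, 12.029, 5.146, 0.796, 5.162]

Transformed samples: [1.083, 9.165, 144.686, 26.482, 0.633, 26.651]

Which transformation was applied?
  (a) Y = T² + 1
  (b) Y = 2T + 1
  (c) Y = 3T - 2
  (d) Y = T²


Checking option (d) Y = T²:
  T = 1.041 -> Y = 1.083 ✓
  T = 3.027 -> Y = 9.165 ✓
  T = 12.029 -> Y = 144.686 ✓
All samples match this transformation.

(d) T²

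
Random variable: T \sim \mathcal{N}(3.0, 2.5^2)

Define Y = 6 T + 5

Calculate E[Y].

For Y = 6T + 5:
E[Y] = 6 * E[T] + 5
E[T] = 3.0 = 3
E[Y] = 6 * 3 + 5 = 23

23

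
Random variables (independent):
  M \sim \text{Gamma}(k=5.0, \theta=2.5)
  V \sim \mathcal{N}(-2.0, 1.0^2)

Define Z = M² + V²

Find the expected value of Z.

E[Z] = E[M²] + E[V²]
E[M²] = Var(M) + E[M]² = 31.25 + 156.25 = 187.5
E[V²] = Var(V) + E[V]² = 1 + 4 = 5
E[Z] = 187.5 + 5 = 192.5

192.5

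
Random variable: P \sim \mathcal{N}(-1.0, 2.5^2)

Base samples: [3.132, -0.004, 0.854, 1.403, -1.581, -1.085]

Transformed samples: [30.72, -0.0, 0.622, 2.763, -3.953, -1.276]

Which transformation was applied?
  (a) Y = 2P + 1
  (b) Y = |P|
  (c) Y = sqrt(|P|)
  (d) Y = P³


Checking option (d) Y = P³:
  P = 3.132 -> Y = 30.72 ✓
  P = -0.004 -> Y = -0.0 ✓
  P = 0.854 -> Y = 0.622 ✓
All samples match this transformation.

(d) P³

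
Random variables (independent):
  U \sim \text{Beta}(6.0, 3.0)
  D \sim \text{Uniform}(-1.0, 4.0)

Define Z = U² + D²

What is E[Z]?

E[Z] = E[U²] + E[D²]
E[U²] = Var(U) + E[U]² = 0.022222222 + 0.44444444 = 0.46666667
E[D²] = Var(D) + E[D]² = 2.0833333 + 2.25 = 4.3333333
E[Z] = 0.46666667 + 4.3333333 = 4.8

4.8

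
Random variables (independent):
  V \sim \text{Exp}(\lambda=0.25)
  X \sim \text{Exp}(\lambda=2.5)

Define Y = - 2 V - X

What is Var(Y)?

For independent RVs: Var(aX + bY) = a²Var(X) + b²Var(Y)
Var(V) = 16
Var(X) = 0.16
Var(Y) = (-2)²*16 + (-1)²*0.16
= 4*16 + 1*0.16 = 64.16

64.16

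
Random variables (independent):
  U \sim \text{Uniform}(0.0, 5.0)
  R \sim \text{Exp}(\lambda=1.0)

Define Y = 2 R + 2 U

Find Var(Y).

For independent RVs: Var(aX + bY) = a²Var(X) + b²Var(Y)
Var(U) = 2.0833333
Var(R) = 1
Var(Y) = 2²*2.0833333 + 2²*1
= 4*2.0833333 + 4*1 = 12.333333

12.333333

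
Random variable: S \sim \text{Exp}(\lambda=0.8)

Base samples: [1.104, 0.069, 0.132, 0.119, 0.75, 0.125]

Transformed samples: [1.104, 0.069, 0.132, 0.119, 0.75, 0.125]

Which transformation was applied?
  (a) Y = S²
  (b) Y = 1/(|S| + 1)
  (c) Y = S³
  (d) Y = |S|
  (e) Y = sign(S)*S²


Checking option (d) Y = |S|:
  S = 1.104 -> Y = 1.104 ✓
  S = 0.069 -> Y = 0.069 ✓
  S = 0.132 -> Y = 0.132 ✓
All samples match this transformation.

(d) |S|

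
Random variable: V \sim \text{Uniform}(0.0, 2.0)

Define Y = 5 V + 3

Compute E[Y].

For Y = 5V + 3:
E[Y] = 5 * E[V] + 3
E[V] = (0 + 2)/2 = 1
E[Y] = 5 * 1 + 3 = 8

8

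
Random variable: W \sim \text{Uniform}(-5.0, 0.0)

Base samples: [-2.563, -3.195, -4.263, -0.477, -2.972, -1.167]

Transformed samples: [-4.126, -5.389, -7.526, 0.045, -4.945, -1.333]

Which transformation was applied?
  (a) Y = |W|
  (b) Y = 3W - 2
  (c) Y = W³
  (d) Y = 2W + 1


Checking option (d) Y = 2W + 1:
  W = -2.563 -> Y = -4.126 ✓
  W = -3.195 -> Y = -5.389 ✓
  W = -4.263 -> Y = -7.526 ✓
All samples match this transformation.

(d) 2W + 1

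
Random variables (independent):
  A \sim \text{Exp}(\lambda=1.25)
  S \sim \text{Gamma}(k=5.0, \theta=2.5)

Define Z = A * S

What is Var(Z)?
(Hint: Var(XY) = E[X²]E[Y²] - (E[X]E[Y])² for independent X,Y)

Var(XY) = E[X²]E[Y²] - (E[X]E[Y])²
E[A] = 0.8, Var(A) = 0.64
E[S] = 12.5, Var(S) = 31.25
E[A²] = 0.64 + 0.8² = 1.28
E[S²] = 31.25 + 12.5² = 187.5
Var(Z) = 1.28*187.5 - (0.8*12.5)²
= 240 - 100 = 140

140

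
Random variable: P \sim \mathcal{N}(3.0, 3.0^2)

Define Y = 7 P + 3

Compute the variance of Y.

For Y = aP + b: Var(Y) = a² * Var(P)
Var(P) = 3.0^2 = 9
Var(Y) = 7² * 9 = 49 * 9 = 441

441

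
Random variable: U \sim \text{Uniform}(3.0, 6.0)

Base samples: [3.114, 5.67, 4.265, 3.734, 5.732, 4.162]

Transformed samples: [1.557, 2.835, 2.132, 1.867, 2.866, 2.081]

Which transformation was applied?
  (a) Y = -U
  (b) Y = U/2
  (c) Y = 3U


Checking option (b) Y = U/2:
  U = 3.114 -> Y = 1.557 ✓
  U = 5.67 -> Y = 2.835 ✓
  U = 4.265 -> Y = 2.132 ✓
All samples match this transformation.

(b) U/2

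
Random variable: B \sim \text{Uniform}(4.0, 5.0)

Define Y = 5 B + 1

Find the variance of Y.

For Y = aB + b: Var(Y) = a² * Var(B)
Var(B) = (5 - 4)^2/12 = 0.083333333
Var(Y) = 5² * 0.083333333 = 25 * 0.083333333 = 2.0833333

2.0833333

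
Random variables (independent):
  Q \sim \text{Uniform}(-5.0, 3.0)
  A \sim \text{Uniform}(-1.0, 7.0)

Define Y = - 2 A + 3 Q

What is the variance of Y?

For independent RVs: Var(aX + bY) = a²Var(X) + b²Var(Y)
Var(Q) = 5.3333333
Var(A) = 5.3333333
Var(Y) = 3²*5.3333333 + (-2)²*5.3333333
= 9*5.3333333 + 4*5.3333333 = 69.333333

69.333333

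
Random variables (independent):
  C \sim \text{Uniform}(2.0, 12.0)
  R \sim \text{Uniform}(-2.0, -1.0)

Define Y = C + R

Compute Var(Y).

For independent RVs: Var(aX + bY) = a²Var(X) + b²Var(Y)
Var(C) = 8.3333333
Var(R) = 0.083333333
Var(Y) = 1²*8.3333333 + 1²*0.083333333
= 1*8.3333333 + 1*0.083333333 = 8.4166667

8.4166667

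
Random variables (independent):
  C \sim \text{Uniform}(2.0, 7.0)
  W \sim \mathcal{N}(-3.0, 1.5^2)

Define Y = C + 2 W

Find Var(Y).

For independent RVs: Var(aX + bY) = a²Var(X) + b²Var(Y)
Var(C) = 2.0833333
Var(W) = 2.25
Var(Y) = 1²*2.0833333 + 2²*2.25
= 1*2.0833333 + 4*2.25 = 11.083333

11.083333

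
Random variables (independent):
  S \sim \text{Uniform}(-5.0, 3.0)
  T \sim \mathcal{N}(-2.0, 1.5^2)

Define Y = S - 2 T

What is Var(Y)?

For independent RVs: Var(aX + bY) = a²Var(X) + b²Var(Y)
Var(S) = 5.3333333
Var(T) = 2.25
Var(Y) = 1²*5.3333333 + (-2)²*2.25
= 1*5.3333333 + 4*2.25 = 14.333333

14.333333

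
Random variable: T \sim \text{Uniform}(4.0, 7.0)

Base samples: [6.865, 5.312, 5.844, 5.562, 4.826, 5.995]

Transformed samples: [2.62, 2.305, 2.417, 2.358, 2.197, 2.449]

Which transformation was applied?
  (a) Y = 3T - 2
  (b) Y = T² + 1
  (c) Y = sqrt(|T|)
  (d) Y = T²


Checking option (c) Y = sqrt(|T|):
  T = 6.865 -> Y = 2.62 ✓
  T = 5.312 -> Y = 2.305 ✓
  T = 5.844 -> Y = 2.417 ✓
All samples match this transformation.

(c) sqrt(|T|)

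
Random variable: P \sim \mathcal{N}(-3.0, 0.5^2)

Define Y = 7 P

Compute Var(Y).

For Y = aP + b: Var(Y) = a² * Var(P)
Var(P) = 0.5^2 = 0.25
Var(Y) = 7² * 0.25 = 49 * 0.25 = 12.25

12.25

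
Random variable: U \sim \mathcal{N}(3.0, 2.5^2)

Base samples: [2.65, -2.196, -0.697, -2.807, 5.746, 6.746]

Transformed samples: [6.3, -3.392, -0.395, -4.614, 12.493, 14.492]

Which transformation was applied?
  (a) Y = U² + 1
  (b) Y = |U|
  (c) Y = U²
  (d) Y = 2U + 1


Checking option (d) Y = 2U + 1:
  U = 2.65 -> Y = 6.3 ✓
  U = -2.196 -> Y = -3.392 ✓
  U = -0.697 -> Y = -0.395 ✓
All samples match this transformation.

(d) 2U + 1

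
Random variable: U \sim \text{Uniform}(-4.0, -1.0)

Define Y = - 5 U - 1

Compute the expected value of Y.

For Y = -5U - 1:
E[Y] = -5 * E[U] - 1
E[U] = (-4 - 1)/2 = -2.5
E[Y] = -5 * (-2.5) - 1 = 11.5

11.5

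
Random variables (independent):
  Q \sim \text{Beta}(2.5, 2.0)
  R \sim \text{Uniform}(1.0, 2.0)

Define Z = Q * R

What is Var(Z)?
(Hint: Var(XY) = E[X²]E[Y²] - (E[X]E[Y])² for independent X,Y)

Var(XY) = E[X²]E[Y²] - (E[X]E[Y])²
E[Q] = 0.55555556, Var(Q) = 0.044893378
E[R] = 1.5, Var(R) = 0.083333333
E[Q²] = 0.044893378 + 0.55555556² = 0.35353535
E[R²] = 0.083333333 + 1.5² = 2.3333333
Var(Z) = 0.35353535*2.3333333 - (0.55555556*1.5)²
= 0.82491582 - 0.69444444 = 0.13047138

0.13047138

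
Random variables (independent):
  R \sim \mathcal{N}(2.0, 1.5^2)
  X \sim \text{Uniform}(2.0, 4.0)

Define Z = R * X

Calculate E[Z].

For independent RVs: E[XY] = E[X]*E[Y]
E[R] = 2
E[X] = 3
E[Z] = 2 * 3 = 6

6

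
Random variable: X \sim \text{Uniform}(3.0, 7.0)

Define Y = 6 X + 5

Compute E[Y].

For Y = 6X + 5:
E[Y] = 6 * E[X] + 5
E[X] = (3 + 7)/2 = 5
E[Y] = 6 * 5 + 5 = 35

35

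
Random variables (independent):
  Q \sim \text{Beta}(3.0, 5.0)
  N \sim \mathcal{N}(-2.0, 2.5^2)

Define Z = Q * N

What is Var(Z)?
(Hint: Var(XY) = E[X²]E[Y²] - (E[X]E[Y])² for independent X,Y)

Var(XY) = E[X²]E[Y²] - (E[X]E[Y])²
E[Q] = 0.375, Var(Q) = 0.026041667
E[N] = -2, Var(N) = 6.25
E[Q²] = 0.026041667 + 0.375² = 0.16666667
E[N²] = 6.25 + (-2)² = 10.25
Var(Z) = 0.16666667*10.25 - (0.375*(-2))²
= 1.7083333 - 0.5625 = 1.1458333

1.1458333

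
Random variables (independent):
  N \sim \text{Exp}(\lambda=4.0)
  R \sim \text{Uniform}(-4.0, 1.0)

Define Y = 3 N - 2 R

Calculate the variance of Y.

For independent RVs: Var(aX + bY) = a²Var(X) + b²Var(Y)
Var(N) = 0.0625
Var(R) = 2.0833333
Var(Y) = 3²*0.0625 + (-2)²*2.0833333
= 9*0.0625 + 4*2.0833333 = 8.8958333

8.8958333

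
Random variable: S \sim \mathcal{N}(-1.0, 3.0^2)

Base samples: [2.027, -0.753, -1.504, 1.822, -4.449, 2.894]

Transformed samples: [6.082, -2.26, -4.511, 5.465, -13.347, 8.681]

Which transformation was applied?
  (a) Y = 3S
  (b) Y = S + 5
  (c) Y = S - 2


Checking option (a) Y = 3S:
  S = 2.027 -> Y = 6.082 ✓
  S = -0.753 -> Y = -2.26 ✓
  S = -1.504 -> Y = -4.511 ✓
All samples match this transformation.

(a) 3S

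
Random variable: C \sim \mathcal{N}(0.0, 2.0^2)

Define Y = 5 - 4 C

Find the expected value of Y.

For Y = -4C + 5:
E[Y] = -4 * E[C] + 5
E[C] = 0.0 = 0
E[Y] = -4 * 0 + 5 = 5

5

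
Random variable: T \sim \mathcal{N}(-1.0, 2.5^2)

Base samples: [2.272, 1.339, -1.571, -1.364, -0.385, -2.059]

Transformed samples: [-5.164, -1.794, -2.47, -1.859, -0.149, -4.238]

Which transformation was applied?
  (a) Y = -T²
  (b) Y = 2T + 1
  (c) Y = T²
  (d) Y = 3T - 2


Checking option (a) Y = -T²:
  T = 2.272 -> Y = -5.164 ✓
  T = 1.339 -> Y = -1.794 ✓
  T = -1.571 -> Y = -2.47 ✓
All samples match this transformation.

(a) -T²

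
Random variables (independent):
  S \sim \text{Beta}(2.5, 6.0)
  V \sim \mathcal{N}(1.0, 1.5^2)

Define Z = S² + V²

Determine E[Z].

E[Z] = E[S²] + E[V²]
E[S²] = Var(S) + E[S]² = 0.021853943 + 0.08650519 = 0.10835913
E[V²] = Var(V) + E[V]² = 2.25 + 1 = 3.25
E[Z] = 0.10835913 + 3.25 = 3.3583591

3.3583591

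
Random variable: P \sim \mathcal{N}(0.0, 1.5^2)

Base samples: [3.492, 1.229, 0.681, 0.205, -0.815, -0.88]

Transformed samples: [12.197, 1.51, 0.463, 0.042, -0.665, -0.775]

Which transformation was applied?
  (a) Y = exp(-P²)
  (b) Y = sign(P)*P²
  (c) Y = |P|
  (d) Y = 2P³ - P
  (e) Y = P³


Checking option (b) Y = sign(P)*P²:
  P = 3.492 -> Y = 12.197 ✓
  P = 1.229 -> Y = 1.51 ✓
  P = 0.681 -> Y = 0.463 ✓
All samples match this transformation.

(b) sign(P)*P²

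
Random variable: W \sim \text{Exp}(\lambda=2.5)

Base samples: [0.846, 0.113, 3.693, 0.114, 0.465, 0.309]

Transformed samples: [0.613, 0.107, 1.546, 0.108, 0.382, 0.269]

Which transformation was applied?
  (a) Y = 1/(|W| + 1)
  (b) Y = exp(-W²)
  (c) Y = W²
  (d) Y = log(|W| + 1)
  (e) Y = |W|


Checking option (d) Y = log(|W| + 1):
  W = 0.846 -> Y = 0.613 ✓
  W = 0.113 -> Y = 0.107 ✓
  W = 3.693 -> Y = 1.546 ✓
All samples match this transformation.

(d) log(|W| + 1)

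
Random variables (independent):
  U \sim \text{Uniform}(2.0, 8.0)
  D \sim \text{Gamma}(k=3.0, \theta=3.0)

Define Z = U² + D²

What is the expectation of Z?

E[Z] = E[U²] + E[D²]
E[U²] = Var(U) + E[U]² = 3 + 25 = 28
E[D²] = Var(D) + E[D]² = 27 + 81 = 108
E[Z] = 28 + 108 = 136

136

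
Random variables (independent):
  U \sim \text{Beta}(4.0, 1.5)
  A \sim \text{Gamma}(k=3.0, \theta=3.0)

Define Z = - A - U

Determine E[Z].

E[Z] = -1*E[U] - 1*E[A]
E[U] = 0.72727273
E[A] = 9
E[Z] = -1*0.72727273 - 1*9 = -9.7272727

-9.7272727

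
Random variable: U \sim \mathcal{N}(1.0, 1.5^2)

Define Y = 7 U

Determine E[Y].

For Y = 7U:
E[Y] = 7 * E[U]
E[U] = 1.0 = 1
E[Y] = 7 * 1 = 7

7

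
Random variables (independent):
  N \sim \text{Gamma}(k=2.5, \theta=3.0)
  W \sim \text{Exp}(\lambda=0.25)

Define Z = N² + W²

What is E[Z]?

E[Z] = E[N²] + E[W²]
E[N²] = Var(N) + E[N]² = 22.5 + 56.25 = 78.75
E[W²] = Var(W) + E[W]² = 16 + 16 = 32
E[Z] = 78.75 + 32 = 110.75

110.75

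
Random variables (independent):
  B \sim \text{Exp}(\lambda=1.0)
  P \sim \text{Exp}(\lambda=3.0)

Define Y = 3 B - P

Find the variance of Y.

For independent RVs: Var(aX + bY) = a²Var(X) + b²Var(Y)
Var(B) = 1
Var(P) = 0.11111111
Var(Y) = 3²*1 + (-1)²*0.11111111
= 9*1 + 1*0.11111111 = 9.1111111

9.1111111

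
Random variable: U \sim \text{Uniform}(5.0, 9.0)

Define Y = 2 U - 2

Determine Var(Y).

For Y = aU + b: Var(Y) = a² * Var(U)
Var(U) = (9 - 5)^2/12 = 1.3333333
Var(Y) = 2² * 1.3333333 = 4 * 1.3333333 = 5.3333333

5.3333333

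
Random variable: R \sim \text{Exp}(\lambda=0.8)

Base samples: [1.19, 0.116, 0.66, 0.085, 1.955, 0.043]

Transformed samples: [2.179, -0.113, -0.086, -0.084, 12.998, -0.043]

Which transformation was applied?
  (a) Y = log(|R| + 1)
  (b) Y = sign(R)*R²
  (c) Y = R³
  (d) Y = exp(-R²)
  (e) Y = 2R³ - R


Checking option (e) Y = 2R³ - R:
  R = 1.19 -> Y = 2.179 ✓
  R = 0.116 -> Y = -0.113 ✓
  R = 0.66 -> Y = -0.086 ✓
All samples match this transformation.

(e) 2R³ - R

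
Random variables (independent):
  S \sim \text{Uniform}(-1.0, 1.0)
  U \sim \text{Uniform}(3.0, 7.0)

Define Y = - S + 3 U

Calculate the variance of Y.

For independent RVs: Var(aX + bY) = a²Var(X) + b²Var(Y)
Var(S) = 0.33333333
Var(U) = 1.3333333
Var(Y) = (-1)²*0.33333333 + 3²*1.3333333
= 1*0.33333333 + 9*1.3333333 = 12.333333

12.333333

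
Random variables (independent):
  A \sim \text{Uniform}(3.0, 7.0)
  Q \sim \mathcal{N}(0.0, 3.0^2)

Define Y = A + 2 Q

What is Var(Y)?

For independent RVs: Var(aX + bY) = a²Var(X) + b²Var(Y)
Var(A) = 1.3333333
Var(Q) = 9
Var(Y) = 1²*1.3333333 + 2²*9
= 1*1.3333333 + 4*9 = 37.333333

37.333333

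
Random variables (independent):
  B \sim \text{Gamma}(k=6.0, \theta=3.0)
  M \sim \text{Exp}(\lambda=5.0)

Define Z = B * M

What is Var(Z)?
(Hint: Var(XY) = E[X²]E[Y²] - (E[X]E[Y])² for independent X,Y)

Var(XY) = E[X²]E[Y²] - (E[X]E[Y])²
E[B] = 18, Var(B) = 54
E[M] = 0.2, Var(M) = 0.04
E[B²] = 54 + 18² = 378
E[M²] = 0.04 + 0.2² = 0.08
Var(Z) = 378*0.08 - (18*0.2)²
= 30.24 - 12.96 = 17.28

17.28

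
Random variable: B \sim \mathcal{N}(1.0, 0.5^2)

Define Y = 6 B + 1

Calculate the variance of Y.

For Y = aB + b: Var(Y) = a² * Var(B)
Var(B) = 0.5^2 = 0.25
Var(Y) = 6² * 0.25 = 36 * 0.25 = 9

9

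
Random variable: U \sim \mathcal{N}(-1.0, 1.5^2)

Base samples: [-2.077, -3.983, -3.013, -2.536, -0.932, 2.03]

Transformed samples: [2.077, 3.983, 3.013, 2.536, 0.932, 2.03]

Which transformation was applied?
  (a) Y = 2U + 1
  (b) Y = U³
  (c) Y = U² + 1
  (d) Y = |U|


Checking option (d) Y = |U|:
  U = -2.077 -> Y = 2.077 ✓
  U = -3.983 -> Y = 3.983 ✓
  U = -3.013 -> Y = 3.013 ✓
All samples match this transformation.

(d) |U|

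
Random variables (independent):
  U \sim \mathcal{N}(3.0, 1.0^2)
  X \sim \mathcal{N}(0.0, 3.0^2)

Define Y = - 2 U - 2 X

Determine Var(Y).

For independent RVs: Var(aX + bY) = a²Var(X) + b²Var(Y)
Var(U) = 1
Var(X) = 9
Var(Y) = (-2)²*1 + (-2)²*9
= 4*1 + 4*9 = 40

40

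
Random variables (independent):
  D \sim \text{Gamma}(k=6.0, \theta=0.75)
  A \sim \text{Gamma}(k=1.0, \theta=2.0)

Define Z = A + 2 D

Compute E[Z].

E[Z] = 2*E[D] + 1*E[A]
E[D] = 4.5
E[A] = 2
E[Z] = 2*4.5 + 1*2 = 11

11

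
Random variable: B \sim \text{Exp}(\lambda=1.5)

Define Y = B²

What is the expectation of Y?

E[B²] = Var(B) + (E[B])² = 0.44444444 + 0.44444444 = 0.88888889

0.88888889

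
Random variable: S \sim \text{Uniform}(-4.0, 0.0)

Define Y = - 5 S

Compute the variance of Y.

For Y = aS + b: Var(Y) = a² * Var(S)
Var(S) = (0 + 4)^2/12 = 1.3333333
Var(Y) = (-5)² * 1.3333333 = 25 * 1.3333333 = 33.333333

33.333333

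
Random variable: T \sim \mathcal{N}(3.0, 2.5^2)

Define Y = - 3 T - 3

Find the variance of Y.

For Y = aT + b: Var(Y) = a² * Var(T)
Var(T) = 2.5^2 = 6.25
Var(Y) = (-3)² * 6.25 = 9 * 6.25 = 56.25

56.25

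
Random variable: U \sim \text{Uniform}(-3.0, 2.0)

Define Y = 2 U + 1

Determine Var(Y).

For Y = aU + b: Var(Y) = a² * Var(U)
Var(U) = (2 + 3)^2/12 = 2.0833333
Var(Y) = 2² * 2.0833333 = 4 * 2.0833333 = 8.3333333

8.3333333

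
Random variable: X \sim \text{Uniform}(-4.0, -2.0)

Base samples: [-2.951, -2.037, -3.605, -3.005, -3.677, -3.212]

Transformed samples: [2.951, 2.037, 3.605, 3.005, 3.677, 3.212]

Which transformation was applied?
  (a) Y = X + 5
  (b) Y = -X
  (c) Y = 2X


Checking option (b) Y = -X:
  X = -2.951 -> Y = 2.951 ✓
  X = -2.037 -> Y = 2.037 ✓
  X = -3.605 -> Y = 3.605 ✓
All samples match this transformation.

(b) -X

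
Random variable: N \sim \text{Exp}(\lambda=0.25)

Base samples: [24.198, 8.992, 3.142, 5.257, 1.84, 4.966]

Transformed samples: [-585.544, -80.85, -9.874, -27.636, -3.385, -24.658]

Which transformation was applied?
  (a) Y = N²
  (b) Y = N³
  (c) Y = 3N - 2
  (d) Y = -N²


Checking option (d) Y = -N²:
  N = 24.198 -> Y = -585.544 ✓
  N = 8.992 -> Y = -80.85 ✓
  N = 3.142 -> Y = -9.874 ✓
All samples match this transformation.

(d) -N²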